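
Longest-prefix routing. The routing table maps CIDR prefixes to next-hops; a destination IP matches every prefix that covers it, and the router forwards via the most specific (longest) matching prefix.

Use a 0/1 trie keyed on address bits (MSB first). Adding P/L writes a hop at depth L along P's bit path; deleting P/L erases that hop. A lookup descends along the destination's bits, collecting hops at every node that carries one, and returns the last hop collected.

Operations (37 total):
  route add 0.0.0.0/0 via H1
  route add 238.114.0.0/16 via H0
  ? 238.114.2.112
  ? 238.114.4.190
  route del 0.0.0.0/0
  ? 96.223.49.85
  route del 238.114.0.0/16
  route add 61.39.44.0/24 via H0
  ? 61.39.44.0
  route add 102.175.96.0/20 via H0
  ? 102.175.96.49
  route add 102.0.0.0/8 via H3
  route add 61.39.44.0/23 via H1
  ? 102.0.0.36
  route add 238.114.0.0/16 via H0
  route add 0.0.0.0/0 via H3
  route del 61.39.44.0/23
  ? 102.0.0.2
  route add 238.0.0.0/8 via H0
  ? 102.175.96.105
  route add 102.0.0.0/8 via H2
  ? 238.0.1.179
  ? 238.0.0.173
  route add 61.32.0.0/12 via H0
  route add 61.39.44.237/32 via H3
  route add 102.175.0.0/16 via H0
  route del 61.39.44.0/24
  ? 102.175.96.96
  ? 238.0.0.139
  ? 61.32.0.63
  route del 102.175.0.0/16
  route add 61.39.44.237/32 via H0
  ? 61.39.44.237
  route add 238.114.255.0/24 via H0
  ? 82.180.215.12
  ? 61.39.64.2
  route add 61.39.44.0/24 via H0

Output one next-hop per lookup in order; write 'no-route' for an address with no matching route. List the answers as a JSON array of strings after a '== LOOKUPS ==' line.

Process each operation:
  + 0.0.0.0/0 (H1) depth=0
  + 238.114.0.0/16 (H0) depth=16
  ? 238.114.2.112  path d0:H1→d1:-→d2:-→d3:-→d4:-→d5:-→d6:-→d7:-→d8:-→d9:-→d10:-→d11:-→d12:-→d13:-→d14:-→d15:-→d16:H0  best=H0
  ? 238.114.4.190  path d0:H1→d1:-→d2:-→d3:-→d4:-→d5:-→d6:-→d7:-→d8:-→d9:-→d10:-→d11:-→d12:-→d13:-→d14:-→d15:-→d16:H0  best=H0
  del 0.0.0.0/0 (clear depth 0)
  ? 96.223.49.85  path d0:-  best=no-route
  del 238.114.0.0/16 (clear depth 16)
  + 61.39.44.0/24 (H0) depth=24
  ? 61.39.44.0  path d0:-→d1:-→d2:-→d3:-→d4:-→d5:-→d6:-→d7:-→d8:-→d9:-→d10:-→d11:-→d12:-→d13:-→d14:-→d15:-→d16:-→d17:-→d18:-→d19:-→d20:-→d21:-→d22:-→d23:-→d24:H0  best=H0
  + 102.175.96.0/20 (H0) depth=20
  ? 102.175.96.49  path d0:-→d1:-→d2:-→d3:-→d4:-→d5:-→d6:-→d7:-→d8:-→d9:-→d10:-→d11:-→d12:-→d13:-→d14:-→d15:-→d16:-→d17:-→d18:-→d19:-→d20:H0  best=H0
  + 102.0.0.0/8 (H3) depth=8
  + 61.39.44.0/23 (H1) depth=23
  ? 102.0.0.36  path d0:-→d1:-→d2:-→d3:-→d4:-→d5:-→d6:-→d7:-→d8:H3  best=H3
  + 238.114.0.0/16 (H0) depth=16
  + 0.0.0.0/0 (H3) depth=0
  del 61.39.44.0/23 (clear depth 23)
  ? 102.0.0.2  path d0:H3→d1:-→d2:-→d3:-→d4:-→d5:-→d6:-→d7:-→d8:H3  best=H3
  + 238.0.0.0/8 (H0) depth=8
  ? 102.175.96.105  path d0:H3→d1:-→d2:-→d3:-→d4:-→d5:-→d6:-→d7:-→d8:H3→d9:-→d10:-→d11:-→d12:-→d13:-→d14:-→d15:-→d16:-→d17:-→d18:-→d19:-→d20:H0  best=H0
  + 102.0.0.0/8 (H2) depth=8
  ? 238.0.1.179  path d0:H3→d1:-→d2:-→d3:-→d4:-→d5:-→d6:-→d7:-→d8:H0→d9:-  best=H0
  ? 238.0.0.173  path d0:H3→d1:-→d2:-→d3:-→d4:-→d5:-→d6:-→d7:-→d8:H0→d9:-  best=H0
  + 61.32.0.0/12 (H0) depth=12
  + 61.39.44.237/32 (H3) depth=32
  + 102.175.0.0/16 (H0) depth=16
  del 61.39.44.0/24 (clear depth 24)
  ? 102.175.96.96  path d0:H3→d1:-→d2:-→d3:-→d4:-→d5:-→d6:-→d7:-→d8:H2→d9:-→d10:-→d11:-→d12:-→d13:-→d14:-→d15:-→d16:H0→d17:-→d18:-→d19:-→d20:H0  best=H0
  ? 238.0.0.139  path d0:H3→d1:-→d2:-→d3:-→d4:-→d5:-→d6:-→d7:-→d8:H0→d9:-  best=H0
  ? 61.32.0.63  path d0:H3→d1:-→d2:-→d3:-→d4:-→d5:-→d6:-→d7:-→d8:-→d9:-→d10:-→d11:-→d12:H0→d13:-  best=H0
  del 102.175.0.0/16 (clear depth 16)
  + 61.39.44.237/32 (H0) depth=32
  ? 61.39.44.237  path d0:H3→d1:-→d2:-→d3:-→d4:-→d5:-→d6:-→d7:-→d8:-→d9:-→d10:-→d11:-→d12:H0→d13:-→d14:-→d15:-→d16:-→d17:-→d18:-→d19:-→d20:-→d21:-→d22:-→d23:-→d24:-→d25:-→d26:-→d27:-→d28:-→d29:-→d30:-→d31:-→d32:H0  best=H0
  + 238.114.255.0/24 (H0) depth=24
  ? 82.180.215.12  path d0:H3→d1:-→d2:-  best=H3
  ? 61.39.64.2  path d0:H3→d1:-→d2:-→d3:-→d4:-→d5:-→d6:-→d7:-→d8:-→d9:-→d10:-→d11:-→d12:H0→d13:-→d14:-→d15:-→d16:-→d17:-  best=H0
  + 61.39.44.0/24 (H0) depth=24

== LOOKUPS ==
["H0","H0","no-route","H0","H0","H3","H3","H0","H0","H0","H0","H0","H0","H0","H3","H0"]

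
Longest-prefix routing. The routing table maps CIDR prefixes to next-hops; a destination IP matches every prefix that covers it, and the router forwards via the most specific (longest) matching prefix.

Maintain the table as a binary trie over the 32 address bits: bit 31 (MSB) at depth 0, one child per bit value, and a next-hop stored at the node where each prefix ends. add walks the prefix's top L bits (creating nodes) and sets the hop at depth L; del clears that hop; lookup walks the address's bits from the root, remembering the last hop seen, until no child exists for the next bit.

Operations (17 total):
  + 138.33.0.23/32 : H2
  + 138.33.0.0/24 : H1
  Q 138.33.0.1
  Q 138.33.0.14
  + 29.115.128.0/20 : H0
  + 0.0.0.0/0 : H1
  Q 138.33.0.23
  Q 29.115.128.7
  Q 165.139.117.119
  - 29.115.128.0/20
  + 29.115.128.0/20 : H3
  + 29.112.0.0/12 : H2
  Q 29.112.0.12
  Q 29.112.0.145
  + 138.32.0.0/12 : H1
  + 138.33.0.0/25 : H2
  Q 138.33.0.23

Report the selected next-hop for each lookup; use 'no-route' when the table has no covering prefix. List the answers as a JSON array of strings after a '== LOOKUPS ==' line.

Process each operation:
  + 138.33.0.23/32 (H2) depth=32
  + 138.33.0.0/24 (H1) depth=24
  Q 138.33.0.1: descend 100010100010000100000000000 ; hops seen [H1] ; pick H1
  Q 138.33.0.14: descend 100010100010000100000000000 ; hops seen [H1] ; pick H1
  + 29.115.128.0/20 (H0) depth=20
  + 0.0.0.0/0 (H1) depth=0
  Q 138.33.0.23: descend 10001010001000010000000000010111 ; hops seen [H1,H1,H2] ; pick H2
  Q 29.115.128.7: descend 00011101011100111000 ; hops seen [H1,H0] ; pick H0
  Q 165.139.117.119: descend 10 ; hops seen [H1] ; pick H1
  del 29.115.128.0/20 (clear depth 20)
  + 29.115.128.0/20 (H3) depth=20
  + 29.112.0.0/12 (H2) depth=12
  Q 29.112.0.12: descend 00011101011100 ; hops seen [H1,H2] ; pick H2
  Q 29.112.0.145: descend 00011101011100 ; hops seen [H1,H2] ; pick H2
  + 138.32.0.0/12 (H1) depth=12
  + 138.33.0.0/25 (H2) depth=25
  Q 138.33.0.23: descend 10001010001000010000000000010111 ; hops seen [H1,H1,H1,H2,H2] ; pick H2

== LOOKUPS ==
["H1","H1","H2","H0","H1","H2","H2","H2"]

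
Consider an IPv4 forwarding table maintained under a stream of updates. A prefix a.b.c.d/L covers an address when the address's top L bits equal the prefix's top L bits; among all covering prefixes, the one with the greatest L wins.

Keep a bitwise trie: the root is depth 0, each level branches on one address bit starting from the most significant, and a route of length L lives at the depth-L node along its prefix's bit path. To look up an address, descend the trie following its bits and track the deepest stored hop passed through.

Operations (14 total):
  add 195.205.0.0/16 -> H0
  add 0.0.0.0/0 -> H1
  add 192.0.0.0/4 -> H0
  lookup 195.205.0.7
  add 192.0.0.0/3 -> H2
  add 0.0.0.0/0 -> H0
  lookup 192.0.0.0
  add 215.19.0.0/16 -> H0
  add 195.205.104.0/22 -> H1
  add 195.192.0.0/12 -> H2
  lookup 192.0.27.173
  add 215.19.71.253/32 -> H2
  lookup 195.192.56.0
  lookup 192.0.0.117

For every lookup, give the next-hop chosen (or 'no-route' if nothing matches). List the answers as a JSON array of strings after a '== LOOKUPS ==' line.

Process each operation:
  + 195.205.0.0/16 (H0) depth=16
  + 0.0.0.0/0 (H1) depth=0
  + 192.0.0.0/4 (H0) depth=4
  ? 195.205.0.7  path d0:H1→d1:-→d2:-→d3:-→d4:H0→d5:-→d6:-→d7:-→d8:-→d9:-→d10:-→d11:-→d12:-→d13:-→d14:-→d15:-→d16:H0  best=H0
  + 192.0.0.0/3 (H2) depth=3
  + 0.0.0.0/0 (H0) depth=0
  ? 192.0.0.0  path d0:H0→d1:-→d2:-→d3:H2→d4:H0→d5:-→d6:-  best=H0
  + 215.19.0.0/16 (H0) depth=16
  + 195.205.104.0/22 (H1) depth=22
  + 195.192.0.0/12 (H2) depth=12
  ? 192.0.27.173  path d0:H0→d1:-→d2:-→d3:H2→d4:H0→d5:-→d6:-  best=H0
  + 215.19.71.253/32 (H2) depth=32
  ? 195.192.56.0  path d0:H0→d1:-→d2:-→d3:H2→d4:H0→d5:-→d6:-→d7:-→d8:-→d9:-→d10:-→d11:-→d12:H2  best=H2
  ? 192.0.0.117  path d0:H0→d1:-→d2:-→d3:H2→d4:H0→d5:-→d6:-  best=H0

== LOOKUPS ==
["H0","H0","H0","H2","H0"]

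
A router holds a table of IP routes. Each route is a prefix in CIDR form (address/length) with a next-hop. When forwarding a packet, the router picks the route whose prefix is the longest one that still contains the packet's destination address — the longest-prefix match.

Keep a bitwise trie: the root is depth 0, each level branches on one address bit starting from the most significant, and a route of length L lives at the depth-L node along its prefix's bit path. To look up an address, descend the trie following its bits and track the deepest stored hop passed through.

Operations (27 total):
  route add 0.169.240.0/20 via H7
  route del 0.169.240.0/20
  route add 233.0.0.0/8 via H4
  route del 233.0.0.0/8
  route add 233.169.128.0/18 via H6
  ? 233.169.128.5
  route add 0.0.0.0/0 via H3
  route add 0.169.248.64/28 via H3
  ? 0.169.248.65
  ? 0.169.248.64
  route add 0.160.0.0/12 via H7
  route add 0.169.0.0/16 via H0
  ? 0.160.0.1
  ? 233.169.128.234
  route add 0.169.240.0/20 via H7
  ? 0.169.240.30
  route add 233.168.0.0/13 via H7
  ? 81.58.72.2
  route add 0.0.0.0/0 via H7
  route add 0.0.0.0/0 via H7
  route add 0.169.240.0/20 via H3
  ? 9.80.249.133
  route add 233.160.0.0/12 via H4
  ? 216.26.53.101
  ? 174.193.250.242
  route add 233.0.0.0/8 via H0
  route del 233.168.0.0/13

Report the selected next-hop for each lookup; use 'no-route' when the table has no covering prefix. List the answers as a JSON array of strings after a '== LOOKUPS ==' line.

Apply in order:
  + 0.169.240.0/20 (H7) depth=20
  del 0.169.240.0/20 (clear depth 20)
  + 233.0.0.0/8 (H4) depth=8
  del 233.0.0.0/8 (clear depth 8)
  + 233.169.128.0/18 (H6) depth=18
  Q 233.169.128.5: descend 111010011010100110 ; hops seen [H6] ; pick H6
  + 0.0.0.0/0 (H3) depth=0
  + 0.169.248.64/28 (H3) depth=28
  Q 0.169.248.65: descend 0000000010101001111110000100 ; hops seen [H3,H3] ; pick H3
  Q 0.169.248.64: descend 0000000010101001111110000100 ; hops seen [H3,H3] ; pick H3
  + 0.160.0.0/12 (H7) depth=12
  + 0.169.0.0/16 (H0) depth=16
  Q 0.160.0.1: descend 000000001010 ; hops seen [H3,H7] ; pick H7
  Q 233.169.128.234: descend 111010011010100110 ; hops seen [H3,H6] ; pick H6
  + 0.169.240.0/20 (H7) depth=20
  Q 0.169.240.30: descend 00000000101010011111 ; hops seen [H3,H7,H0,H7] ; pick H7
  + 233.168.0.0/13 (H7) depth=13
  Q 81.58.72.2: descend 0 ; hops seen [H3] ; pick H3
  + 0.0.0.0/0 (H7) depth=0
  + 0.0.0.0/0 (H7) depth=0
  + 0.169.240.0/20 (H3) depth=20
  Q 9.80.249.133: descend 0000 ; hops seen [H7] ; pick H7
  + 233.160.0.0/12 (H4) depth=12
  Q 216.26.53.101: descend 11 ; hops seen [H7] ; pick H7
  Q 174.193.250.242: descend 1 ; hops seen [H7] ; pick H7
  + 233.0.0.0/8 (H0) depth=8
  del 233.168.0.0/13 (clear depth 13)

== LOOKUPS ==
["H6","H3","H3","H7","H6","H7","H3","H7","H7","H7"]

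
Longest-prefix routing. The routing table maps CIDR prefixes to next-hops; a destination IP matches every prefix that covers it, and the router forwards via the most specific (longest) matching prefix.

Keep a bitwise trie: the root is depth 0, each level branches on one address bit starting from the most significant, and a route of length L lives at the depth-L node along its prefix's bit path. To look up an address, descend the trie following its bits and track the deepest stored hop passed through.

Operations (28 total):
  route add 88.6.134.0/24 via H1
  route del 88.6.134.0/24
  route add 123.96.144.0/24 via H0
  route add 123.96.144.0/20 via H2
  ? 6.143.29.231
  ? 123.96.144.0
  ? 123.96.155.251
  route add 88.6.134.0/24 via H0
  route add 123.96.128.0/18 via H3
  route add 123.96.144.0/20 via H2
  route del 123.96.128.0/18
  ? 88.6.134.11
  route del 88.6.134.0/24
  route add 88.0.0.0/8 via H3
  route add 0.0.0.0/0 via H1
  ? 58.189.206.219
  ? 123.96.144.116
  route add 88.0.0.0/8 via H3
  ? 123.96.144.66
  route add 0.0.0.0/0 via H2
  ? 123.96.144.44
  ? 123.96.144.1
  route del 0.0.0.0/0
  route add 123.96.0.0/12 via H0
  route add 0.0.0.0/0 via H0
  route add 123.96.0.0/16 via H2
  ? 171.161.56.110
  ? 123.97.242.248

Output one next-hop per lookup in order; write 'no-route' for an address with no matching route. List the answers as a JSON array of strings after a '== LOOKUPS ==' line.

Apply in order:
  + 88.6.134.0/24 (H1) depth=24
  del 88.6.134.0/24 (clear depth 24)
  + 123.96.144.0/24 (H0) depth=24
  + 123.96.144.0/20 (H2) depth=20
  Q 6.143.29.231: descend 0 ; hops seen [∅] ; pick no-route
  Q 123.96.144.0: descend 011110110110000010010000 ; hops seen [H2,H0] ; pick H0
  Q 123.96.155.251: descend 01111011011000001001 ; hops seen [H2] ; pick H2
  + 88.6.134.0/24 (H0) depth=24
  + 123.96.128.0/18 (H3) depth=18
  + 123.96.144.0/20 (H2) depth=20
  del 123.96.128.0/18 (clear depth 18)
  Q 88.6.134.11: descend 010110000000011010000110 ; hops seen [H0] ; pick H0
  del 88.6.134.0/24 (clear depth 24)
  + 88.0.0.0/8 (H3) depth=8
  + 0.0.0.0/0 (H1) depth=0
  Q 58.189.206.219: descend 0 ; hops seen [H1] ; pick H1
  Q 123.96.144.116: descend 011110110110000010010000 ; hops seen [H1,H2,H0] ; pick H0
  + 88.0.0.0/8 (H3) depth=8
  Q 123.96.144.66: descend 011110110110000010010000 ; hops seen [H1,H2,H0] ; pick H0
  + 0.0.0.0/0 (H2) depth=0
  Q 123.96.144.44: descend 011110110110000010010000 ; hops seen [H2,H2,H0] ; pick H0
  Q 123.96.144.1: descend 011110110110000010010000 ; hops seen [H2,H2,H0] ; pick H0
  del 0.0.0.0/0 (clear depth 0)
  + 123.96.0.0/12 (H0) depth=12
  + 0.0.0.0/0 (H0) depth=0
  + 123.96.0.0/16 (H2) depth=16
  Q 171.161.56.110: descend ε ; hops seen [H0] ; pick H0
  Q 123.97.242.248: descend 011110110110000 ; hops seen [H0,H0] ; pick H0

== LOOKUPS ==
["no-route","H0","H2","H0","H1","H0","H0","H0","H0","H0","H0"]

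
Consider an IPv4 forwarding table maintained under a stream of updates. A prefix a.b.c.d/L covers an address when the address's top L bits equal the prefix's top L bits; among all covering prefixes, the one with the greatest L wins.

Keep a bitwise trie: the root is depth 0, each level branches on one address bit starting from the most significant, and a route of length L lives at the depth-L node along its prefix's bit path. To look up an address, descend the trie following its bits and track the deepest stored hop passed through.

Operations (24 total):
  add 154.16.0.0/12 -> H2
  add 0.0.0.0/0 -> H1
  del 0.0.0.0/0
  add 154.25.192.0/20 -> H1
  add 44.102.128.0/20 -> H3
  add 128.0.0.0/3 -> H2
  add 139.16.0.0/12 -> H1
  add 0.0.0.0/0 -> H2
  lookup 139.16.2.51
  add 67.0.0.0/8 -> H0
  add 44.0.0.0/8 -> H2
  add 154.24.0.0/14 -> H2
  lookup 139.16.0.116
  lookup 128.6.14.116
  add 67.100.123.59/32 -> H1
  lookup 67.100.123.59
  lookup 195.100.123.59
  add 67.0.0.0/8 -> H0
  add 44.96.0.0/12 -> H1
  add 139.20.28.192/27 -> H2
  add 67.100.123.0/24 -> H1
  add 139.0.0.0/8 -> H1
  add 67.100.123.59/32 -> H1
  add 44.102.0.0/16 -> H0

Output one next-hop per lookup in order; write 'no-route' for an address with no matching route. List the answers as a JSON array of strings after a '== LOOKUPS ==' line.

Trace:
  add 154.16.0.0/12 -> H2 at depth 12
  add 0.0.0.0/0 -> H1 at depth 0
  - 0.0.0.0/0 clear@0
  add 154.25.192.0/20 -> H1 at depth 20
  add 44.102.128.0/20 -> H3 at depth 20
  add 128.0.0.0/3 -> H2 at depth 3
  add 139.16.0.0/12 -> H1 at depth 12
  add 0.0.0.0/0 -> H2 at depth 0
  ? 139.16.2.51  path d0:H2→d1:-→d2:-→d3:H2→d4:-→d5:-→d6:-→d7:-→d8:-→d9:-→d10:-→d11:-→d12:H1  best=H1
  add 67.0.0.0/8 -> H0 at depth 8
  add 44.0.0.0/8 -> H2 at depth 8
  add 154.24.0.0/14 -> H2 at depth 14
  ? 139.16.0.116  path d0:H2→d1:-→d2:-→d3:H2→d4:-→d5:-→d6:-→d7:-→d8:-→d9:-→d10:-→d11:-→d12:H1  best=H1
  ? 128.6.14.116  path d0:H2→d1:-→d2:-→d3:H2→d4:-  best=H2
  add 67.100.123.59/32 -> H1 at depth 32
  ? 67.100.123.59  path d0:H2→d1:-→d2:-→d3:-→d4:-→d5:-→d6:-→d7:-→d8:H0→d9:-→d10:-→d11:-→d12:-→d13:-→d14:-→d15:-→d16:-→d17:-→d18:-→d19:-→d20:-→d21:-→d22:-→d23:-→d24:-→d25:-→d26:-→d27:-→d28:-→d29:-→d30:-→d31:-→d32:H1  best=H1
  ? 195.100.123.59  path d0:H2→d1:-  best=H2
  add 67.0.0.0/8 -> H0 at depth 8
  add 44.96.0.0/12 -> H1 at depth 12
  add 139.20.28.192/27 -> H2 at depth 27
  add 67.100.123.0/24 -> H1 at depth 24
  add 139.0.0.0/8 -> H1 at depth 8
  add 67.100.123.59/32 -> H1 at depth 32
  add 44.102.0.0/16 -> H0 at depth 16

== LOOKUPS ==
["H1","H1","H2","H1","H2"]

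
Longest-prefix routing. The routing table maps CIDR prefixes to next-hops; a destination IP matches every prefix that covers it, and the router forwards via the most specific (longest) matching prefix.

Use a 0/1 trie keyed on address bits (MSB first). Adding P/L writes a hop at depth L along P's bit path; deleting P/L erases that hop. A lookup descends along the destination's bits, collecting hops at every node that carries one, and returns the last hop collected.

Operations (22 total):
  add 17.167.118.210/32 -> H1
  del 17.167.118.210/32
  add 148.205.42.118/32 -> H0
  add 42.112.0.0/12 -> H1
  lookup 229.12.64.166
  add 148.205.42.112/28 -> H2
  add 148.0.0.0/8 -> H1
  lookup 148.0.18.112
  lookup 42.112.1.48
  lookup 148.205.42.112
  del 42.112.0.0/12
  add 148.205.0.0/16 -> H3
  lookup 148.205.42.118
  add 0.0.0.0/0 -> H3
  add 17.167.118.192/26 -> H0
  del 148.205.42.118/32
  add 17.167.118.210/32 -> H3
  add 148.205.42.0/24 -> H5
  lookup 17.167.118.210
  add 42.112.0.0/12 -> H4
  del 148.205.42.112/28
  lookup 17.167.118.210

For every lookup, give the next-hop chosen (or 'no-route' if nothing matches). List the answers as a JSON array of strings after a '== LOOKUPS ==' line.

Apply in order:
  + 17.167.118.210/32 (H1) depth=32
  - 17.167.118.210/32 clear@32
  + 148.205.42.118/32 (H0) depth=32
  + 42.112.0.0/12 (H1) depth=12
  lookup 229.12.64.166: bits 1 walk d0:-→d1:- -> no-route
  + 148.205.42.112/28 (H2) depth=28
  + 148.0.0.0/8 (H1) depth=8
  lookup 148.0.18.112: bits 10010100 walk d0:-→d1:-→d2:-→d3:-→d4:-→d5:-→d6:-→d7:-→d8:H1 -> H1
  lookup 42.112.1.48: bits 001010100111 walk d0:-→d1:-→d2:-→d3:-→d4:-→d5:-→d6:-→d7:-→d8:-→d9:-→d10:-→d11:-→d12:H1 -> H1
  lookup 148.205.42.112: bits 10010100110011010010101001110 walk d0:-→d1:-→d2:-→d3:-→d4:-→d5:-→d6:-→d7:-→d8:H1→d9:-→d10:-→d11:-→d12:-→d13:-→d14:-→d15:-→d16:-→d17:-→d18:-→d19:-→d20:-→d21:-→d22:-→d23:-→d24:-→d25:-→d26:-→d27:-→d28:H2→d29:- -> H2
  - 42.112.0.0/12 clear@12
  + 148.205.0.0/16 (H3) depth=16
  lookup 148.205.42.118: bits 10010100110011010010101001110110 walk d0:-→d1:-→d2:-→d3:-→d4:-→d5:-→d6:-→d7:-→d8:H1→d9:-→d10:-→d11:-→d12:-→d13:-→d14:-→d15:-→d16:H3→d17:-→d18:-→d19:-→d20:-→d21:-→d22:-→d23:-→d24:-→d25:-→d26:-→d27:-→d28:H2→d29:-→d30:-→d31:-→d32:H0 -> H0
  + 0.0.0.0/0 (H3) depth=0
  + 17.167.118.192/26 (H0) depth=26
  - 148.205.42.118/32 clear@32
  + 17.167.118.210/32 (H3) depth=32
  + 148.205.42.0/24 (H5) depth=24
  lookup 17.167.118.210: bits 00010001101001110111011011010010 walk d0:H3→d1:-→d2:-→d3:-→d4:-→d5:-→d6:-→d7:-→d8:-→d9:-→d10:-→d11:-→d12:-→d13:-→d14:-→d15:-→d16:-→d17:-→d18:-→d19:-→d20:-→d21:-→d22:-→d23:-→d24:-→d25:-→d26:H0→d27:-→d28:-→d29:-→d30:-→d31:-→d32:H3 -> H3
  + 42.112.0.0/12 (H4) depth=12
  - 148.205.42.112/28 clear@28
  lookup 17.167.118.210: bits 00010001101001110111011011010010 walk d0:H3→d1:-→d2:-→d3:-→d4:-→d5:-→d6:-→d7:-→d8:-→d9:-→d10:-→d11:-→d12:-→d13:-→d14:-→d15:-→d16:-→d17:-→d18:-→d19:-→d20:-→d21:-→d22:-→d23:-→d24:-→d25:-→d26:H0→d27:-→d28:-→d29:-→d30:-→d31:-→d32:H3 -> H3

== LOOKUPS ==
["no-route","H1","H1","H2","H0","H3","H3"]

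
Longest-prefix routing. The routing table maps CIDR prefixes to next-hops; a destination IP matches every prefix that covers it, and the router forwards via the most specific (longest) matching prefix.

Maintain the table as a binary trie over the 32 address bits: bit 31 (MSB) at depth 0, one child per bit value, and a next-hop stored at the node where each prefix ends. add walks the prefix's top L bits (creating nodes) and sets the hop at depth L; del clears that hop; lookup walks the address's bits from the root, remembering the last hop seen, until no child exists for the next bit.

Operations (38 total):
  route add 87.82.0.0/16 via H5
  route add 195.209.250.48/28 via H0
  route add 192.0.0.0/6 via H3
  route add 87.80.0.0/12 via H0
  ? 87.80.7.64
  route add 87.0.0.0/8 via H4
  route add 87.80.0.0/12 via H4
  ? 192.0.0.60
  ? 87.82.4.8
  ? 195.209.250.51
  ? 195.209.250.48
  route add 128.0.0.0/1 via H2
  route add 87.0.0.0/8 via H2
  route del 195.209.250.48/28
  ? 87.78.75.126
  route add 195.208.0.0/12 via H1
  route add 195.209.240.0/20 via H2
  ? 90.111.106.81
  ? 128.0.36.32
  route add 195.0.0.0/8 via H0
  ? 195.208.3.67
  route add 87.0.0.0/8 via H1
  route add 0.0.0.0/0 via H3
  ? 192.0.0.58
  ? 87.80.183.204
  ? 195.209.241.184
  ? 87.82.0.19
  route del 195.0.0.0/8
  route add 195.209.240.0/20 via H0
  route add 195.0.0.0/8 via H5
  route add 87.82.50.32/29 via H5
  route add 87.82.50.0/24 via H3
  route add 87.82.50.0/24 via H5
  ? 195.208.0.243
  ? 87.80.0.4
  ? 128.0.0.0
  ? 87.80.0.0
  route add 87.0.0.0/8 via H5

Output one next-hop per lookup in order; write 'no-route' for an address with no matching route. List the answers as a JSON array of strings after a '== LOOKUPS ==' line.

Apply in order:
  + 87.82.0.0/16 (H5) depth=16
  + 195.209.250.48/28 (H0) depth=28
  + 192.0.0.0/6 (H3) depth=6
  + 87.80.0.0/12 (H0) depth=12
  lookup 87.80.7.64: bits 01010111010100 walk d0:-→d1:-→d2:-→d3:-→d4:-→d5:-→d6:-→d7:-→d8:-→d9:-→d10:-→d11:-→d12:H0→d13:-→d14:- -> H0
  + 87.0.0.0/8 (H4) depth=8
  + 87.80.0.0/12 (H4) depth=12
  lookup 192.0.0.60: bits 110000 walk d0:-→d1:-→d2:-→d3:-→d4:-→d5:-→d6:H3 -> H3
  lookup 87.82.4.8: bits 0101011101010010 walk d0:-→d1:-→d2:-→d3:-→d4:-→d5:-→d6:-→d7:-→d8:H4→d9:-→d10:-→d11:-→d12:H4→d13:-→d14:-→d15:-→d16:H5 -> H5
  lookup 195.209.250.51: bits 1100001111010001111110100011 walk d0:-→d1:-→d2:-→d3:-→d4:-→d5:-→d6:H3→d7:-→d8:-→d9:-→d10:-→d11:-→d12:-→d13:-→d14:-→d15:-→d16:-→d17:-→d18:-→d19:-→d20:-→d21:-→d22:-→d23:-→d24:-→d25:-→d26:-→d27:-→d28:H0 -> H0
  lookup 195.209.250.48: bits 1100001111010001111110100011 walk d0:-→d1:-→d2:-→d3:-→d4:-→d5:-→d6:H3→d7:-→d8:-→d9:-→d10:-→d11:-→d12:-→d13:-→d14:-→d15:-→d16:-→d17:-→d18:-→d19:-→d20:-→d21:-→d22:-→d23:-→d24:-→d25:-→d26:-→d27:-→d28:H0 -> H0
  + 128.0.0.0/1 (H2) depth=1
  + 87.0.0.0/8 (H2) depth=8
  - 195.209.250.48/28 clear@28
  lookup 87.78.75.126: bits 01010111010 walk d0:-→d1:-→d2:-→d3:-→d4:-→d5:-→d6:-→d7:-→d8:H2→d9:-→d10:-→d11:- -> H2
  + 195.208.0.0/12 (H1) depth=12
  + 195.209.240.0/20 (H2) depth=20
  lookup 90.111.106.81: bits 0101 walk d0:-→d1:-→d2:-→d3:-→d4:- -> no-route
  lookup 128.0.36.32: bits 1 walk d0:-→d1:H2 -> H2
  + 195.0.0.0/8 (H0) depth=8
  lookup 195.208.3.67: bits 110000111101000 walk d0:-→d1:H2→d2:-→d3:-→d4:-→d5:-→d6:H3→d7:-→d8:H0→d9:-→d10:-→d11:-→d12:H1→d13:-→d14:-→d15:- -> H1
  + 87.0.0.0/8 (H1) depth=8
  + 0.0.0.0/0 (H3) depth=0
  lookup 192.0.0.58: bits 110000 walk d0:H3→d1:H2→d2:-→d3:-→d4:-→d5:-→d6:H3 -> H3
  lookup 87.80.183.204: bits 01010111010100 walk d0:H3→d1:-→d2:-→d3:-→d4:-→d5:-→d6:-→d7:-→d8:H1→d9:-→d10:-→d11:-→d12:H4→d13:-→d14:- -> H4
  lookup 195.209.241.184: bits 11000011110100011111 walk d0:H3→d1:H2→d2:-→d3:-→d4:-→d5:-→d6:H3→d7:-→d8:H0→d9:-→d10:-→d11:-→d12:H1→d13:-→d14:-→d15:-→d16:-→d17:-→d18:-→d19:-→d20:H2 -> H2
  lookup 87.82.0.19: bits 0101011101010010 walk d0:H3→d1:-→d2:-→d3:-→d4:-→d5:-→d6:-→d7:-→d8:H1→d9:-→d10:-→d11:-→d12:H4→d13:-→d14:-→d15:-→d16:H5 -> H5
  - 195.0.0.0/8 clear@8
  + 195.209.240.0/20 (H0) depth=20
  + 195.0.0.0/8 (H5) depth=8
  + 87.82.50.32/29 (H5) depth=29
  + 87.82.50.0/24 (H3) depth=24
  + 87.82.50.0/24 (H5) depth=24
  lookup 195.208.0.243: bits 110000111101000 walk d0:H3→d1:H2→d2:-→d3:-→d4:-→d5:-→d6:H3→d7:-→d8:H5→d9:-→d10:-→d11:-→d12:H1→d13:-→d14:-→d15:- -> H1
  lookup 87.80.0.4: bits 01010111010100 walk d0:H3→d1:-→d2:-→d3:-→d4:-→d5:-→d6:-→d7:-→d8:H1→d9:-→d10:-→d11:-→d12:H4→d13:-→d14:- -> H4
  lookup 128.0.0.0: bits 1 walk d0:H3→d1:H2 -> H2
  lookup 87.80.0.0: bits 01010111010100 walk d0:H3→d1:-→d2:-→d3:-→d4:-→d5:-→d6:-→d7:-→d8:H1→d9:-→d10:-→d11:-→d12:H4→d13:-→d14:- -> H4
  + 87.0.0.0/8 (H5) depth=8

== LOOKUPS ==
["H0","H3","H5","H0","H0","H2","no-route","H2","H1","H3","H4","H2","H5","H1","H4","H2","H4"]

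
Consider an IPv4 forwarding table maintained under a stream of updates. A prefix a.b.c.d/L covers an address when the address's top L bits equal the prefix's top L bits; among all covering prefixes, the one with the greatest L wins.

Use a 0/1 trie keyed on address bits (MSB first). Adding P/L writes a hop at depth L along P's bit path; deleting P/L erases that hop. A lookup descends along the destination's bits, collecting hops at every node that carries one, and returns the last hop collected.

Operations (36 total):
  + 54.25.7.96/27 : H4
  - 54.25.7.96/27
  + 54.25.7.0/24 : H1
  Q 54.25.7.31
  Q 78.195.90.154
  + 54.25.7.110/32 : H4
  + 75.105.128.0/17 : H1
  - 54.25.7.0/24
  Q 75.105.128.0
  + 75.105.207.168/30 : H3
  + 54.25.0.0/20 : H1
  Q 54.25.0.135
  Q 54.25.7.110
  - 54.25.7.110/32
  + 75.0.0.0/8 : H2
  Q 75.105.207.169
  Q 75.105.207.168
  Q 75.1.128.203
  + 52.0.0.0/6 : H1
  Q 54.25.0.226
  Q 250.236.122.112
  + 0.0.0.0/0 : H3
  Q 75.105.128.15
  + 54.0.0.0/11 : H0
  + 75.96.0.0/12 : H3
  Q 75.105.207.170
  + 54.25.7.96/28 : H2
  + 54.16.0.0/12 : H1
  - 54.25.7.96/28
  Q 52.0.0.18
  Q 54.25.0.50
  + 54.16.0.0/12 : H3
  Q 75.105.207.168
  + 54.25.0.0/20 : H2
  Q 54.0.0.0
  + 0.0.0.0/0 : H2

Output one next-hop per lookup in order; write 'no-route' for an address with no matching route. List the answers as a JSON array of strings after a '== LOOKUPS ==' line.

Trace:
  add 54.25.7.96/27 -> H4 at depth 27
  del 54.25.7.96/27 (clear depth 27)
  add 54.25.7.0/24 -> H1 at depth 24
  Q 54.25.7.31: descend 0011011000011001000001110 ; hops seen [H1] ; pick H1
  Q 78.195.90.154: descend 0 ; hops seen [∅] ; pick no-route
  add 54.25.7.110/32 -> H4 at depth 32
  add 75.105.128.0/17 -> H1 at depth 17
  del 54.25.7.0/24 (clear depth 24)
  Q 75.105.128.0: descend 01001011011010011 ; hops seen [H1] ; pick H1
  add 75.105.207.168/30 -> H3 at depth 30
  add 54.25.0.0/20 -> H1 at depth 20
  Q 54.25.0.135: descend 001101100001100100000 ; hops seen [H1] ; pick H1
  Q 54.25.7.110: descend 00110110000110010000011101101110 ; hops seen [H1,H4] ; pick H4
  del 54.25.7.110/32 (clear depth 32)
  add 75.0.0.0/8 -> H2 at depth 8
  Q 75.105.207.169: descend 010010110110100111001111101010 ; hops seen [H2,H1,H3] ; pick H3
  Q 75.105.207.168: descend 010010110110100111001111101010 ; hops seen [H2,H1,H3] ; pick H3
  Q 75.1.128.203: descend 010010110 ; hops seen [H2] ; pick H2
  add 52.0.0.0/6 -> H1 at depth 6
  Q 54.25.0.226: descend 001101100001100100000 ; hops seen [H1,H1] ; pick H1
  Q 250.236.122.112: descend ε ; hops seen [∅] ; pick no-route
  add 0.0.0.0/0 -> H3 at depth 0
  Q 75.105.128.15: descend 01001011011010011 ; hops seen [H3,H2,H1] ; pick H1
  add 54.0.0.0/11 -> H0 at depth 11
  add 75.96.0.0/12 -> H3 at depth 12
  Q 75.105.207.170: descend 010010110110100111001111101010 ; hops seen [H3,H2,H3,H1,H3] ; pick H3
  add 54.25.7.96/28 -> H2 at depth 28
  add 54.16.0.0/12 -> H1 at depth 12
  del 54.25.7.96/28 (clear depth 28)
  Q 52.0.0.18: descend 001101 ; hops seen [H3,H1] ; pick H1
  Q 54.25.0.50: descend 001101100001100100000 ; hops seen [H3,H1,H0,H1,H1] ; pick H1
  add 54.16.0.0/12 -> H3 at depth 12
  Q 75.105.207.168: descend 010010110110100111001111101010 ; hops seen [H3,H2,H3,H1,H3] ; pick H3
  add 54.25.0.0/20 -> H2 at depth 20
  Q 54.0.0.0: descend 00110110000 ; hops seen [H3,H1,H0] ; pick H0
  add 0.0.0.0/0 -> H2 at depth 0

== LOOKUPS ==
["H1","no-route","H1","H1","H4","H3","H3","H2","H1","no-route","H1","H3","H1","H1","H3","H0"]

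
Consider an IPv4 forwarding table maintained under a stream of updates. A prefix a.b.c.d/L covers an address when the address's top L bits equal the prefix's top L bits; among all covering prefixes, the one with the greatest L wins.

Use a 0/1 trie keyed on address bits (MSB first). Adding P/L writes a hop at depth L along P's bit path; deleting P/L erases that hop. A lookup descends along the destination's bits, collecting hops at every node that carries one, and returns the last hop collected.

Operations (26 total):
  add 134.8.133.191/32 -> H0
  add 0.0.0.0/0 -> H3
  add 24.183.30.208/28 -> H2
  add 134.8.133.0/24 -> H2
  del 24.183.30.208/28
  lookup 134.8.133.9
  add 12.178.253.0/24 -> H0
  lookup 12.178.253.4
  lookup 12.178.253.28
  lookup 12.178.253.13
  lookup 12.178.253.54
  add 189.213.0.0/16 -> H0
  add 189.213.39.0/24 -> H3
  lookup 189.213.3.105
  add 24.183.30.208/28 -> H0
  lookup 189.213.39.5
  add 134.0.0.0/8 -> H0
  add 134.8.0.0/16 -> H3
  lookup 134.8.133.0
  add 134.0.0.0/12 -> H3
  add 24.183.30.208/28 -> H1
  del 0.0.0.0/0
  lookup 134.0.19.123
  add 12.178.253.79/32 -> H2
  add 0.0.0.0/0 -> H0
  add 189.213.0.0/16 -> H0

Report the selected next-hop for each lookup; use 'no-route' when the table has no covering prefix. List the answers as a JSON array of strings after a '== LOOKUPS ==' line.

Trace:
  add 134.8.133.191/32 -> H0 at depth 32
  add 0.0.0.0/0 -> H3 at depth 0
  add 24.183.30.208/28 -> H2 at depth 28
  add 134.8.133.0/24 -> H2 at depth 24
  - 24.183.30.208/28 clear@28
  lookup 134.8.133.9: bits 100001100000100010000101 walk d0:H3→d1:-→d2:-→d3:-→d4:-→d5:-→d6:-→d7:-→d8:-→d9:-→d10:-→d11:-→d12:-→d13:-→d14:-→d15:-→d16:-→d17:-→d18:-→d19:-→d20:-→d21:-→d22:-→d23:-→d24:H2 -> H2
  add 12.178.253.0/24 -> H0 at depth 24
  lookup 12.178.253.4: bits 000011001011001011111101 walk d0:H3→d1:-→d2:-→d3:-→d4:-→d5:-→d6:-→d7:-→d8:-→d9:-→d10:-→d11:-→d12:-→d13:-→d14:-→d15:-→d16:-→d17:-→d18:-→d19:-→d20:-→d21:-→d22:-→d23:-→d24:H0 -> H0
  lookup 12.178.253.28: bits 000011001011001011111101 walk d0:H3→d1:-→d2:-→d3:-→d4:-→d5:-→d6:-→d7:-→d8:-→d9:-→d10:-→d11:-→d12:-→d13:-→d14:-→d15:-→d16:-→d17:-→d18:-→d19:-→d20:-→d21:-→d22:-→d23:-→d24:H0 -> H0
  lookup 12.178.253.13: bits 000011001011001011111101 walk d0:H3→d1:-→d2:-→d3:-→d4:-→d5:-→d6:-→d7:-→d8:-→d9:-→d10:-→d11:-→d12:-→d13:-→d14:-→d15:-→d16:-→d17:-→d18:-→d19:-→d20:-→d21:-→d22:-→d23:-→d24:H0 -> H0
  lookup 12.178.253.54: bits 000011001011001011111101 walk d0:H3→d1:-→d2:-→d3:-→d4:-→d5:-→d6:-→d7:-→d8:-→d9:-→d10:-→d11:-→d12:-→d13:-→d14:-→d15:-→d16:-→d17:-→d18:-→d19:-→d20:-→d21:-→d22:-→d23:-→d24:H0 -> H0
  add 189.213.0.0/16 -> H0 at depth 16
  add 189.213.39.0/24 -> H3 at depth 24
  lookup 189.213.3.105: bits 101111011101010100 walk d0:H3→d1:-→d2:-→d3:-→d4:-→d5:-→d6:-→d7:-→d8:-→d9:-→d10:-→d11:-→d12:-→d13:-→d14:-→d15:-→d16:H0→d17:-→d18:- -> H0
  add 24.183.30.208/28 -> H0 at depth 28
  lookup 189.213.39.5: bits 101111011101010100100111 walk d0:H3→d1:-→d2:-→d3:-→d4:-→d5:-→d6:-→d7:-→d8:-→d9:-→d10:-→d11:-→d12:-→d13:-→d14:-→d15:-→d16:H0→d17:-→d18:-→d19:-→d20:-→d21:-→d22:-→d23:-→d24:H3 -> H3
  add 134.0.0.0/8 -> H0 at depth 8
  add 134.8.0.0/16 -> H3 at depth 16
  lookup 134.8.133.0: bits 100001100000100010000101 walk d0:H3→d1:-→d2:-→d3:-→d4:-→d5:-→d6:-→d7:-→d8:H0→d9:-→d10:-→d11:-→d12:-→d13:-→d14:-→d15:-→d16:H3→d17:-→d18:-→d19:-→d20:-→d21:-→d22:-→d23:-→d24:H2 -> H2
  add 134.0.0.0/12 -> H3 at depth 12
  add 24.183.30.208/28 -> H1 at depth 28
  - 0.0.0.0/0 clear@0
  lookup 134.0.19.123: bits 100001100000 walk d0:-→d1:-→d2:-→d3:-→d4:-→d5:-→d6:-→d7:-→d8:H0→d9:-→d10:-→d11:-→d12:H3 -> H3
  add 12.178.253.79/32 -> H2 at depth 32
  add 0.0.0.0/0 -> H0 at depth 0
  add 189.213.0.0/16 -> H0 at depth 16

== LOOKUPS ==
["H2","H0","H0","H0","H0","H0","H3","H2","H3"]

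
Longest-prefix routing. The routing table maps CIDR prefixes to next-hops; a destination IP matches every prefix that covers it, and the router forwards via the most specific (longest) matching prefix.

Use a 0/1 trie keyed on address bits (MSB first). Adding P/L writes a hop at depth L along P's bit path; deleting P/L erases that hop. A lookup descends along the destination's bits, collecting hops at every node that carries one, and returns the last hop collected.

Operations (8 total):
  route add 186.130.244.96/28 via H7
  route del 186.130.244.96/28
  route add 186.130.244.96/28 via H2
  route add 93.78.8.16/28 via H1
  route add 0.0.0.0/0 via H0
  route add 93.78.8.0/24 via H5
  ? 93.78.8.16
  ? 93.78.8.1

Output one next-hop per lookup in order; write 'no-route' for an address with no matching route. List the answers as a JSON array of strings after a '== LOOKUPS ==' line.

Apply in order:
  + 186.130.244.96/28 (H7) depth=28
  del 186.130.244.96/28 (clear depth 28)
  + 186.130.244.96/28 (H2) depth=28
  + 93.78.8.16/28 (H1) depth=28
  + 0.0.0.0/0 (H0) depth=0
  + 93.78.8.0/24 (H5) depth=24
  ? 93.78.8.16  path d0:H0→d1:-→d2:-→d3:-→d4:-→d5:-→d6:-→d7:-→d8:-→d9:-→d10:-→d11:-→d12:-→d13:-→d14:-→d15:-→d16:-→d17:-→d18:-→d19:-→d20:-→d21:-→d22:-→d23:-→d24:H5→d25:-→d26:-→d27:-→d28:H1  best=H1
  ? 93.78.8.1  path d0:H0→d1:-→d2:-→d3:-→d4:-→d5:-→d6:-→d7:-→d8:-→d9:-→d10:-→d11:-→d12:-→d13:-→d14:-→d15:-→d16:-→d17:-→d18:-→d19:-→d20:-→d21:-→d22:-→d23:-→d24:H5→d25:-→d26:-→d27:-  best=H5

== LOOKUPS ==
["H1","H5"]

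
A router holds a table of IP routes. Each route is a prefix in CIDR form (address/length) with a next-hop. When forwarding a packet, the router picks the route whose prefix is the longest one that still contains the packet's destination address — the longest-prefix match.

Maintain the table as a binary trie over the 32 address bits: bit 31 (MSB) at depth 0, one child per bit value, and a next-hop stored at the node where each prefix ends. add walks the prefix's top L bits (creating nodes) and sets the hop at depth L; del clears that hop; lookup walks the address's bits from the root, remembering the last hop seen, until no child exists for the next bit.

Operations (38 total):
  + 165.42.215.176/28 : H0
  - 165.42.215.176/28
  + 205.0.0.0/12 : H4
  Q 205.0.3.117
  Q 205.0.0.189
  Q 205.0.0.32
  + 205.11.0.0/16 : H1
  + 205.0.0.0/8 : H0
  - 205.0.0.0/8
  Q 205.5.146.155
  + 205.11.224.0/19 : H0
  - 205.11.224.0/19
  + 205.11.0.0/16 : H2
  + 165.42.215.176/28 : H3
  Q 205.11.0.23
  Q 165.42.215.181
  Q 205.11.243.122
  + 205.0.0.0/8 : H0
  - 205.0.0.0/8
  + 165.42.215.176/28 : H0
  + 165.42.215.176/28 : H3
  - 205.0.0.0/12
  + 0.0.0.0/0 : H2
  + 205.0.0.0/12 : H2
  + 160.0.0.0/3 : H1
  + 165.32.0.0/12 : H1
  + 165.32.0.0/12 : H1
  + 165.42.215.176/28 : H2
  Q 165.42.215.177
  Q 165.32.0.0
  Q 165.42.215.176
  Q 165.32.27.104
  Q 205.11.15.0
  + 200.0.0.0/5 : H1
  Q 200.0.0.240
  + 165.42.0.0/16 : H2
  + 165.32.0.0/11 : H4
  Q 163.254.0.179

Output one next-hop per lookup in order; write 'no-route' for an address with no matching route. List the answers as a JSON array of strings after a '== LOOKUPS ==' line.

Apply in order:
  add 165.42.215.176/28 -> H0 at depth 28
  del 165.42.215.176/28 (clear depth 28)
  add 205.0.0.0/12 -> H4 at depth 12
  lookup 205.0.3.117: bits 110011010000 walk d0:-→d1:-→d2:-→d3:-→d4:-→d5:-→d6:-→d7:-→d8:-→d9:-→d10:-→d11:-→d12:H4 -> H4
  lookup 205.0.0.189: bits 110011010000 walk d0:-→d1:-→d2:-→d3:-→d4:-→d5:-→d6:-→d7:-→d8:-→d9:-→d10:-→d11:-→d12:H4 -> H4
  lookup 205.0.0.32: bits 110011010000 walk d0:-→d1:-→d2:-→d3:-→d4:-→d5:-→d6:-→d7:-→d8:-→d9:-→d10:-→d11:-→d12:H4 -> H4
  add 205.11.0.0/16 -> H1 at depth 16
  add 205.0.0.0/8 -> H0 at depth 8
  del 205.0.0.0/8 (clear depth 8)
  lookup 205.5.146.155: bits 110011010000 walk d0:-→d1:-→d2:-→d3:-→d4:-→d5:-→d6:-→d7:-→d8:-→d9:-→d10:-→d11:-→d12:H4 -> H4
  add 205.11.224.0/19 -> H0 at depth 19
  del 205.11.224.0/19 (clear depth 19)
  add 205.11.0.0/16 -> H2 at depth 16
  add 165.42.215.176/28 -> H3 at depth 28
  lookup 205.11.0.23: bits 1100110100001011 walk d0:-→d1:-→d2:-→d3:-→d4:-→d5:-→d6:-→d7:-→d8:-→d9:-→d10:-→d11:-→d12:H4→d13:-→d14:-→d15:-→d16:H2 -> H2
  lookup 165.42.215.181: bits 1010010100101010110101111011 walk d0:-→d1:-→d2:-→d3:-→d4:-→d5:-→d6:-→d7:-→d8:-→d9:-→d10:-→d11:-→d12:-→d13:-→d14:-→d15:-→d16:-→d17:-→d18:-→d19:-→d20:-→d21:-→d22:-→d23:-→d24:-→d25:-→d26:-→d27:-→d28:H3 -> H3
  lookup 205.11.243.122: bits 1100110100001011111 walk d0:-→d1:-→d2:-→d3:-→d4:-→d5:-→d6:-→d7:-→d8:-→d9:-→d10:-→d11:-→d12:H4→d13:-→d14:-→d15:-→d16:H2→d17:-→d18:-→d19:- -> H2
  add 205.0.0.0/8 -> H0 at depth 8
  del 205.0.0.0/8 (clear depth 8)
  add 165.42.215.176/28 -> H0 at depth 28
  add 165.42.215.176/28 -> H3 at depth 28
  del 205.0.0.0/12 (clear depth 12)
  add 0.0.0.0/0 -> H2 at depth 0
  add 205.0.0.0/12 -> H2 at depth 12
  add 160.0.0.0/3 -> H1 at depth 3
  add 165.32.0.0/12 -> H1 at depth 12
  add 165.32.0.0/12 -> H1 at depth 12
  add 165.42.215.176/28 -> H2 at depth 28
  lookup 165.42.215.177: bits 1010010100101010110101111011 walk d0:H2→d1:-→d2:-→d3:H1→d4:-→d5:-→d6:-→d7:-→d8:-→d9:-→d10:-→d11:-→d12:H1→d13:-→d14:-→d15:-→d16:-→d17:-→d18:-→d19:-→d20:-→d21:-→d22:-→d23:-→d24:-→d25:-→d26:-→d27:-→d28:H2 -> H2
  lookup 165.32.0.0: bits 101001010010 walk d0:H2→d1:-→d2:-→d3:H1→d4:-→d5:-→d6:-→d7:-→d8:-→d9:-→d10:-→d11:-→d12:H1 -> H1
  lookup 165.42.215.176: bits 1010010100101010110101111011 walk d0:H2→d1:-→d2:-→d3:H1→d4:-→d5:-→d6:-→d7:-→d8:-→d9:-→d10:-→d11:-→d12:H1→d13:-→d14:-→d15:-→d16:-→d17:-→d18:-→d19:-→d20:-→d21:-→d22:-→d23:-→d24:-→d25:-→d26:-→d27:-→d28:H2 -> H2
  lookup 165.32.27.104: bits 101001010010 walk d0:H2→d1:-→d2:-→d3:H1→d4:-→d5:-→d6:-→d7:-→d8:-→d9:-→d10:-→d11:-→d12:H1 -> H1
  lookup 205.11.15.0: bits 1100110100001011 walk d0:H2→d1:-→d2:-→d3:-→d4:-→d5:-→d6:-→d7:-→d8:-→d9:-→d10:-→d11:-→d12:H2→d13:-→d14:-→d15:-→d16:H2 -> H2
  add 200.0.0.0/5 -> H1 at depth 5
  lookup 200.0.0.240: bits 11001 walk d0:H2→d1:-→d2:-→d3:-→d4:-→d5:H1 -> H1
  add 165.42.0.0/16 -> H2 at depth 16
  add 165.32.0.0/11 -> H4 at depth 11
  lookup 163.254.0.179: bits 10100 walk d0:H2→d1:-→d2:-→d3:H1→d4:-→d5:- -> H1

== LOOKUPS ==
["H4","H4","H4","H4","H2","H3","H2","H2","H1","H2","H1","H2","H1","H1"]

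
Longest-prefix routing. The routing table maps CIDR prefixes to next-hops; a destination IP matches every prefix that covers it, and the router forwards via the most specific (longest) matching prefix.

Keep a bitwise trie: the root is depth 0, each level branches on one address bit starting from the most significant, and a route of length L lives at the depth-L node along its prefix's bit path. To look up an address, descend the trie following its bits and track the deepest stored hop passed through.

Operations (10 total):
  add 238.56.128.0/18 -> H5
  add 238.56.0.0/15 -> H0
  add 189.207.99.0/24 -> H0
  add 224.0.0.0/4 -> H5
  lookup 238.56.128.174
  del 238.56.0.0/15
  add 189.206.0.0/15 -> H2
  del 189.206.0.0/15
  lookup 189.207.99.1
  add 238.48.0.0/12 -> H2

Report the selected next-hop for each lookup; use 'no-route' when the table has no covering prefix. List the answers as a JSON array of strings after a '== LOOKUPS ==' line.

Trace:
  add 238.56.128.0/18 -> H5 at depth 18
  add 238.56.0.0/15 -> H0 at depth 15
  add 189.207.99.0/24 -> H0 at depth 24
  add 224.0.0.0/4 -> H5 at depth 4
  ? 238.56.128.174  path d0:-→d1:-→d2:-→d3:-→d4:H5→d5:-→d6:-→d7:-→d8:-→d9:-→d10:-→d11:-→d12:-→d13:-→d14:-→d15:H0→d16:-→d17:-→d18:H5  best=H5
  del 238.56.0.0/15 (clear depth 15)
  add 189.206.0.0/15 -> H2 at depth 15
  del 189.206.0.0/15 (clear depth 15)
  ? 189.207.99.1  path d0:-→d1:-→d2:-→d3:-→d4:-→d5:-→d6:-→d7:-→d8:-→d9:-→d10:-→d11:-→d12:-→d13:-→d14:-→d15:-→d16:-→d17:-→d18:-→d19:-→d20:-→d21:-→d22:-→d23:-→d24:H0  best=H0
  add 238.48.0.0/12 -> H2 at depth 12

== LOOKUPS ==
["H5","H0"]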